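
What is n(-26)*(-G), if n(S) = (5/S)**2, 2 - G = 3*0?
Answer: -25/338 ≈ -0.073964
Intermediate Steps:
G = 2 (G = 2 - 3*0 = 2 - 1*0 = 2 + 0 = 2)
n(S) = 25/S**2
n(-26)*(-G) = (25/(-26)**2)*(-1*2) = (25*(1/676))*(-2) = (25/676)*(-2) = -25/338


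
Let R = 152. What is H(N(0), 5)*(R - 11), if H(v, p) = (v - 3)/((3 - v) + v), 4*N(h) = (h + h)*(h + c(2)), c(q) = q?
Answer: -141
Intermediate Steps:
N(h) = h*(2 + h)/2 (N(h) = ((h + h)*(h + 2))/4 = ((2*h)*(2 + h))/4 = (2*h*(2 + h))/4 = h*(2 + h)/2)
H(v, p) = -1 + v/3 (H(v, p) = (-3 + v)/3 = (-3 + v)*(⅓) = -1 + v/3)
H(N(0), 5)*(R - 11) = (-1 + ((½)*0*(2 + 0))/3)*(152 - 11) = (-1 + ((½)*0*2)/3)*141 = (-1 + (⅓)*0)*141 = (-1 + 0)*141 = -1*141 = -141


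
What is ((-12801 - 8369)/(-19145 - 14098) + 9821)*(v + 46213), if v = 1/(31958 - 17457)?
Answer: 72933145040554174/160685581 ≈ 4.5389e+8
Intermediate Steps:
v = 1/14501 ≈ 6.8961e-5
((-12801 - 8369)/(-19145 - 14098) + 9821)*(v + 46213) = ((-12801 - 8369)/(-19145 - 14098) + 9821)*(1/14501 + 46213) = (-21170/(-33243) + 9821)*(670134714/14501) = (-21170*(-1/33243) + 9821)*(670134714/14501) = (21170/33243 + 9821)*(670134714/14501) = (326500673/33243)*(670134714/14501) = 72933145040554174/160685581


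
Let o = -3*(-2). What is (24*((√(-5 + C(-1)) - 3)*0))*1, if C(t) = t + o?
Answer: 0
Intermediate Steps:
o = 6
C(t) = 6 + t (C(t) = t + 6 = 6 + t)
(24*((√(-5 + C(-1)) - 3)*0))*1 = (24*((√(-5 + (6 - 1)) - 3)*0))*1 = (24*((√(-5 + 5) - 3)*0))*1 = (24*((√0 - 3)*0))*1 = (24*((0 - 3)*0))*1 = (24*(-3*0))*1 = (24*0)*1 = 0*1 = 0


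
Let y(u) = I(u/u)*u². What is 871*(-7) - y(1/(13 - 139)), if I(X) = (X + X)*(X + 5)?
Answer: -8066332/1323 ≈ -6097.0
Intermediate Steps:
I(X) = 2*X*(5 + X) (I(X) = (2*X)*(5 + X) = 2*X*(5 + X))
y(u) = 12*u² (y(u) = (2*(u/u)*(5 + u/u))*u² = (2*1*(5 + 1))*u² = (2*1*6)*u² = 12*u²)
871*(-7) - y(1/(13 - 139)) = 871*(-7) - 12*(1/(13 - 139))² = -6097 - 12*(1/(-126))² = -6097 - 12*(-1/126)² = -6097 - 12/15876 = -6097 - 1*1/1323 = -6097 - 1/1323 = -8066332/1323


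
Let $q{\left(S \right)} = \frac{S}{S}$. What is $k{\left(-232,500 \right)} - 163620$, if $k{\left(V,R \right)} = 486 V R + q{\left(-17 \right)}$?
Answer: $-56539619$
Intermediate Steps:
$q{\left(S \right)} = 1$
$k{\left(V,R \right)} = 1 + 486 R V$ ($k{\left(V,R \right)} = 486 V R + 1 = 486 R V + 1 = 1 + 486 R V$)
$k{\left(-232,500 \right)} - 163620 = \left(1 + 486 \cdot 500 \left(-232\right)\right) - 163620 = \left(1 - 56376000\right) - 163620 = -56375999 - 163620 = -56539619$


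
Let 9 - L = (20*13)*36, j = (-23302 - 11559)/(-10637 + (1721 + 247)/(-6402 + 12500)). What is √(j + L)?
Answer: I*√9831790775834932510/32431229 ≈ 96.684*I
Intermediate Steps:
j = 106291189/32431229 (j = -34861/(-10637 + 1968/6098) = -34861/(-10637 + 1968*(1/6098)) = -34861/(-10637 + 984/3049) = -34861/(-32431229/3049) = -34861*(-3049/32431229) = 106291189/32431229 ≈ 3.2774)
L = -9351 (L = 9 - 20*13*36 = 9 - 260*36 = 9 - 1*9360 = 9 - 9360 = -9351)
√(j + L) = √(106291189/32431229 - 9351) = √(-303158131190/32431229) = I*√9831790775834932510/32431229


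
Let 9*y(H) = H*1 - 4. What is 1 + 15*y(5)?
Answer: 8/3 ≈ 2.6667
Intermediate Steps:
y(H) = -4/9 + H/9 (y(H) = (H*1 - 4)/9 = (H - 4)/9 = (-4 + H)/9 = -4/9 + H/9)
1 + 15*y(5) = 1 + 15*(-4/9 + (⅑)*5) = 1 + 15*(-4/9 + 5/9) = 1 + 15*(⅑) = 1 + 5/3 = 8/3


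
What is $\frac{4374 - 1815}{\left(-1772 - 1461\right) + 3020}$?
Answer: $- \frac{853}{71} \approx -12.014$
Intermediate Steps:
$\frac{4374 - 1815}{\left(-1772 - 1461\right) + 3020} = \frac{2559}{-3233 + 3020} = \frac{2559}{-213} = 2559 \left(- \frac{1}{213}\right) = - \frac{853}{71}$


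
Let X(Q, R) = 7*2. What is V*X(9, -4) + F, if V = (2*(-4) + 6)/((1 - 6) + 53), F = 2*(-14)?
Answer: -343/12 ≈ -28.583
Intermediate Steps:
X(Q, R) = 14
F = -28
V = -1/24 (V = (-8 + 6)/(-5 + 53) = -2/48 = -2*1/48 = -1/24 ≈ -0.041667)
V*X(9, -4) + F = -1/24*14 - 28 = -7/12 - 28 = -343/12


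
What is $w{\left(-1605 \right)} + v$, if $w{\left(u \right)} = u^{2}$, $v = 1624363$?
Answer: $4200388$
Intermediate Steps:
$w{\left(-1605 \right)} + v = \left(-1605\right)^{2} + 1624363 = 2576025 + 1624363 = 4200388$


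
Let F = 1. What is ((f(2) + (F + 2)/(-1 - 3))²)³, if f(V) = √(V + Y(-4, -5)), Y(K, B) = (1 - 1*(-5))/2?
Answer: 1473929/4096 - 79929*√5/512 ≈ 10.770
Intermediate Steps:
Y(K, B) = 3 (Y(K, B) = (1 + 5)*(½) = 6*(½) = 3)
f(V) = √(3 + V) (f(V) = √(V + 3) = √(3 + V))
((f(2) + (F + 2)/(-1 - 3))²)³ = ((√(3 + 2) + (1 + 2)/(-1 - 3))²)³ = ((√5 + 3/(-4))²)³ = ((√5 + 3*(-¼))²)³ = ((√5 - ¾)²)³ = ((-¾ + √5)²)³ = (-¾ + √5)⁶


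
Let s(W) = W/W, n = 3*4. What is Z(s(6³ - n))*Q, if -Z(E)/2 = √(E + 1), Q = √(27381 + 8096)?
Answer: -2*√70954 ≈ -532.74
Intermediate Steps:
n = 12
Q = √35477 ≈ 188.35
s(W) = 1
Z(E) = -2*√(1 + E) (Z(E) = -2*√(E + 1) = -2*√(1 + E))
Z(s(6³ - n))*Q = (-2*√(1 + 1))*√35477 = (-2*√2)*√35477 = -2*√70954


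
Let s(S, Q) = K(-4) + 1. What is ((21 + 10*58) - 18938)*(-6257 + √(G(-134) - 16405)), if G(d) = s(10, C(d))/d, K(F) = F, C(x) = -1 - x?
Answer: 114734609 - 18337*I*√294567778/134 ≈ 1.1473e+8 - 2.3486e+6*I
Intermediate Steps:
s(S, Q) = -3 (s(S, Q) = -4 + 1 = -3)
G(d) = -3/d
((21 + 10*58) - 18938)*(-6257 + √(G(-134) - 16405)) = ((21 + 10*58) - 18938)*(-6257 + √(-3/(-134) - 16405)) = ((21 + 580) - 18938)*(-6257 + √(-3*(-1/134) - 16405)) = (601 - 18938)*(-6257 + √(3/134 - 16405)) = -18337*(-6257 + √(-2198267/134)) = -18337*(-6257 + I*√294567778/134) = 114734609 - 18337*I*√294567778/134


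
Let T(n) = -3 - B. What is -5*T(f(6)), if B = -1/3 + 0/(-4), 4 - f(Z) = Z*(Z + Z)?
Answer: 40/3 ≈ 13.333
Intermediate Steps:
f(Z) = 4 - 2*Z² (f(Z) = 4 - Z*(Z + Z) = 4 - Z*2*Z = 4 - 2*Z²)
B = -⅓ (B = -1*⅓ + 0*(-¼) = -⅓ + 0 = -⅓ ≈ -0.33333)
T(n) = -8/3 (T(n) = -3 - 1*(-⅓) = -3 + ⅓ = -8/3)
-5*T(f(6)) = -5*(-8/3) = 40/3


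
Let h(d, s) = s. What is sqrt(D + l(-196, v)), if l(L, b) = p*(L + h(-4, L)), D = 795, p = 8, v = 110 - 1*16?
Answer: I*sqrt(2341) ≈ 48.384*I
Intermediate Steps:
v = 94 (v = 110 - 16 = 94)
l(L, b) = 16*L (l(L, b) = 8*(L + L) = 8*(2*L) = 16*L)
sqrt(D + l(-196, v)) = sqrt(795 + 16*(-196)) = sqrt(795 - 3136) = sqrt(-2341) = I*sqrt(2341)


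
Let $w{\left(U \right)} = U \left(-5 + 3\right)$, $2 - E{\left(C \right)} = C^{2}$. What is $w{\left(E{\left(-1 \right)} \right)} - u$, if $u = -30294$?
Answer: $30292$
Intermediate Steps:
$E{\left(C \right)} = 2 - C^{2}$
$w{\left(U \right)} = - 2 U$ ($w{\left(U \right)} = U \left(-2\right) = - 2 U$)
$w{\left(E{\left(-1 \right)} \right)} - u = - 2 \left(2 - \left(-1\right)^{2}\right) - -30294 = - 2 \left(2 - 1\right) + 30294 = \left(-2\right) 1 + 30294 = -2 + 30294 = 30292$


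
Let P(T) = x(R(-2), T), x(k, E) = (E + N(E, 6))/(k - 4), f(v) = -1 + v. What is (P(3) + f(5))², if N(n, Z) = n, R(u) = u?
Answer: 9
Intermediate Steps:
x(k, E) = 2*E/(-4 + k) (x(k, E) = (E + E)/(k - 4) = (2*E)/(-4 + k) = 2*E/(-4 + k))
P(T) = -T/3 (P(T) = 2*T/(-4 - 2) = 2*T/(-6) = 2*T*(-⅙) = -T/3)
(P(3) + f(5))² = (-⅓*3 + (-1 + 5))² = (-1 + 4)² = 3² = 9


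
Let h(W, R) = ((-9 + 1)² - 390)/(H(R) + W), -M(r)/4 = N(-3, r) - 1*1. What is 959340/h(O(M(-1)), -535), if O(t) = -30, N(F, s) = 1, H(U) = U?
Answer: 271013550/163 ≈ 1.6627e+6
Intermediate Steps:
M(r) = 0 (M(r) = -4*(1 - 1*1) = -4*(1 - 1) = -4*0 = 0)
h(W, R) = -326/(R + W) (h(W, R) = ((-9 + 1)² - 390)/(R + W) = ((-8)² - 390)/(R + W) = (64 - 390)/(R + W) = -326/(R + W))
959340/h(O(M(-1)), -535) = 959340/((-326/(-535 - 30))) = 959340/((-326/(-565))) = 959340/((-326*(-1/565))) = 959340/(326/565) = 959340*(565/326) = 271013550/163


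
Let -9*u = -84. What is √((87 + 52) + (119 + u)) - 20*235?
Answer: -4700 + √2406/3 ≈ -4683.6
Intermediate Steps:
u = 28/3 (u = -⅑*(-84) = 28/3 ≈ 9.3333)
√((87 + 52) + (119 + u)) - 20*235 = √((87 + 52) + (119 + 28/3)) - 20*235 = √(139 + 385/3) - 4700 = √(802/3) - 4700 = √2406/3 - 4700 = -4700 + √2406/3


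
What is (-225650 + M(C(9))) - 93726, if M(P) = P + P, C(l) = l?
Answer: -319358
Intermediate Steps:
M(P) = 2*P
(-225650 + M(C(9))) - 93726 = (-225650 + 2*9) - 93726 = (-225650 + 18) - 93726 = -225632 - 93726 = -319358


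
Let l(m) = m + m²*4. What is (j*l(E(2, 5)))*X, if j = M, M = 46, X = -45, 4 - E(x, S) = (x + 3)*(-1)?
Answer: -689310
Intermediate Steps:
E(x, S) = 7 + x (E(x, S) = 4 - (x + 3)*(-1) = 4 - (3 + x)*(-1) = 4 - (-3 - x) = 4 + (3 + x) = 7 + x)
l(m) = m + 4*m²
j = 46
(j*l(E(2, 5)))*X = (46*((7 + 2)*(1 + 4*(7 + 2))))*(-45) = (46*(9*(1 + 4*9)))*(-45) = (46*(9*(1 + 36)))*(-45) = (46*(9*37))*(-45) = (46*333)*(-45) = 15318*(-45) = -689310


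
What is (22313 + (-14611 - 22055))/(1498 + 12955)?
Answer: -14353/14453 ≈ -0.99308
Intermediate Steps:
(22313 + (-14611 - 22055))/(1498 + 12955) = (22313 - 36666)/14453 = -14353*1/14453 = -14353/14453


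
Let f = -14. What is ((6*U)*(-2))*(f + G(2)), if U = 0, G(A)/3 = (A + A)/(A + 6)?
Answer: 0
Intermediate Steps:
G(A) = 6*A/(6 + A) (G(A) = 3*((A + A)/(A + 6)) = 3*((2*A)/(6 + A)) = 3*(2*A/(6 + A)) = 6*A/(6 + A))
((6*U)*(-2))*(f + G(2)) = ((6*0)*(-2))*(-14 + 6*2/(6 + 2)) = (0*(-2))*(-14 + 6*2/8) = 0*(-14 + 6*2*(⅛)) = 0*(-14 + 3/2) = 0*(-25/2) = 0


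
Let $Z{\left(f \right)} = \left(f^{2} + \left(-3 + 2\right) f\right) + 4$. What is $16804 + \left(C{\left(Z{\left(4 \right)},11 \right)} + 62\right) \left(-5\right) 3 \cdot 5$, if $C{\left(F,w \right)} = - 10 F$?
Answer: $24154$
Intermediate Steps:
$Z{\left(f \right)} = 4 + f^{2} - f$ ($Z{\left(f \right)} = \left(f^{2} - f\right) + 4 = 4 + f^{2} - f$)
$16804 + \left(C{\left(Z{\left(4 \right)},11 \right)} + 62\right) \left(-5\right) 3 \cdot 5 = 16804 + \left(- 10 \left(4 + 4^{2} - 4\right) + 62\right) \left(-5\right) 3 \cdot 5 = 16804 + \left(- 10 \left(4 + 16 - 4\right) + 62\right) \left(\left(-15\right) 5\right) = 16804 + \left(\left(-10\right) 16 + 62\right) \left(-75\right) = 16804 + \left(-160 + 62\right) \left(-75\right) = 16804 - -7350 = 16804 + 7350 = 24154$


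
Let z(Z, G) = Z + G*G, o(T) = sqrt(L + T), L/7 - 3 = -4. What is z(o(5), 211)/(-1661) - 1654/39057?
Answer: -1741603991/64873677 - I*sqrt(2)/1661 ≈ -26.846 - 0.00085142*I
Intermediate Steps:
L = -7 (L = 21 + 7*(-4) = 21 - 28 = -7)
o(T) = sqrt(-7 + T)
z(Z, G) = Z + G**2
z(o(5), 211)/(-1661) - 1654/39057 = (sqrt(-7 + 5) + 211**2)/(-1661) - 1654/39057 = (sqrt(-2) + 44521)*(-1/1661) - 1654*1/39057 = (I*sqrt(2) + 44521)*(-1/1661) - 1654/39057 = (44521 + I*sqrt(2))*(-1/1661) - 1654/39057 = (-44521/1661 - I*sqrt(2)/1661) - 1654/39057 = -1741603991/64873677 - I*sqrt(2)/1661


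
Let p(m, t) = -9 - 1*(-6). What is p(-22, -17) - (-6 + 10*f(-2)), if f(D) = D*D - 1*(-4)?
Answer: -77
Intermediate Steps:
p(m, t) = -3 (p(m, t) = -9 + 6 = -3)
f(D) = 4 + D² (f(D) = D² + 4 = 4 + D²)
p(-22, -17) - (-6 + 10*f(-2)) = -3 - (-6 + 10*(4 + (-2)²)) = -3 - (-6 + 10*(4 + 4)) = -3 - (-6 + 10*8) = -3 - (-6 + 80) = -3 - 1*74 = -3 - 74 = -77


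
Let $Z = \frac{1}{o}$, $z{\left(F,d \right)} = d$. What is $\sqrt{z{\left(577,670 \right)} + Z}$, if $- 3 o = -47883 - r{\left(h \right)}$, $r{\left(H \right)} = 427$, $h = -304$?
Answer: $\frac{\sqrt{1563683731930}}{48310} \approx 25.884$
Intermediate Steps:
$o = \frac{48310}{3}$ ($o = - \frac{-47883 - 427}{3} = \left(- \frac{1}{3}\right) \left(-48310\right) = \frac{48310}{3} \approx 16103.0$)
$Z = \frac{3}{48310}$ ($Z = \frac{1}{\frac{48310}{3}} = \frac{3}{48310} \approx 6.2099 \cdot 10^{-5}$)
$\sqrt{z{\left(577,670 \right)} + Z} = \sqrt{670 + \frac{3}{48310}} = \sqrt{\frac{32367703}{48310}} = \frac{\sqrt{1563683731930}}{48310}$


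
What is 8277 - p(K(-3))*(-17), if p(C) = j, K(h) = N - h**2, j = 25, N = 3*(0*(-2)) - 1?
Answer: 8702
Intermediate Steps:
N = -1 (N = 3*0 - 1 = 0 - 1 = -1)
K(h) = -1 - h**2
p(C) = 25
8277 - p(K(-3))*(-17) = 8277 - 25*(-17) = 8277 - 1*(-425) = 8277 + 425 = 8702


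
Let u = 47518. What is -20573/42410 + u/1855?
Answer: 395415093/15734110 ≈ 25.131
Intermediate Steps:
-20573/42410 + u/1855 = -20573/42410 + 47518/1855 = 395415093/15734110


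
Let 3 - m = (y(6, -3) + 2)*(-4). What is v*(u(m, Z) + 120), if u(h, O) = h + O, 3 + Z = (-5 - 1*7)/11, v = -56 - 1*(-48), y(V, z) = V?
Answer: -13280/11 ≈ -1207.3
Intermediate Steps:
v = -8 (v = -56 + 48 = -8)
m = 35 (m = 3 - (6 + 2)*(-4) = 3 - 8*(-4) = 3 - 1*(-32) = 3 + 32 = 35)
Z = -45/11 (Z = -3 + (-5 - 1*7)/11 = -3 + (-5 - 7)*(1/11) = -3 - 12*1/11 = -3 - 12/11 = -45/11 ≈ -4.0909)
u(h, O) = O + h
v*(u(m, Z) + 120) = -8*((-45/11 + 35) + 120) = -8*(340/11 + 120) = -8*1660/11 = -13280/11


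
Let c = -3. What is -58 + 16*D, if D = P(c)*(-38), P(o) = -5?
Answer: 2982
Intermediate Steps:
D = 190 (D = -5*(-38) = 190)
-58 + 16*D = -58 + 16*190 = -58 + 3040 = 2982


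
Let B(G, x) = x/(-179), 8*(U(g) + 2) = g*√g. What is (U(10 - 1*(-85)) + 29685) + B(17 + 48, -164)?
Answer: 5313421/179 + 95*√95/8 ≈ 29800.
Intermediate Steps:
U(g) = -2 + g^(3/2)/8 (U(g) = -2 + (g*√g)/8 = -2 + g^(3/2)/8)
B(G, x) = -x/179 (B(G, x) = x*(-1/179) = -x/179)
(U(10 - 1*(-85)) + 29685) + B(17 + 48, -164) = ((-2 + (10 - 1*(-85))^(3/2)/8) + 29685) - 1/179*(-164) = ((-2 + (10 + 85)^(3/2)/8) + 29685) + 164/179 = ((-2 + 95^(3/2)/8) + 29685) + 164/179 = ((-2 + (95*√95)/8) + 29685) + 164/179 = ((-2 + 95*√95/8) + 29685) + 164/179 = (29683 + 95*√95/8) + 164/179 = 5313421/179 + 95*√95/8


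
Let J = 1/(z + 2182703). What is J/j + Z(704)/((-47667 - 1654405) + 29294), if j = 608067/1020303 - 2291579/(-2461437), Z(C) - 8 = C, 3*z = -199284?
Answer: -1136954039194909/2673111584166944900 ≈ -0.00042533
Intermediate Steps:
z = -66428 (z = (⅓)*(-199284) = -66428)
Z(C) = 8 + C
J = 1/2116275 (J = 1/(-66428 + 2182703) = 1/2116275 ≈ 4.7253e-7)
j = 131388068/86045553 (j = 608067*(1/1020303) - 2291579*(-1/2461437) = 22521/37789 + 48757/52371 = 131388068/86045553 ≈ 1.5270)
J/j + Z(704)/((-47667 - 1654405) + 29294) = 1/(2116275*(131388068/86045553)) + (8 + 704)/((-47667 - 1654405) + 29294) = (1/2116275)*(86045553/131388068) + 712/(-1702072 + 29294) = 28681851/92684427868900 + 712/(-1672778) = 28681851/92684427868900 + 712*(-1/1672778) = 28681851/92684427868900 - 356/836389 = -1136954039194909/2673111584166944900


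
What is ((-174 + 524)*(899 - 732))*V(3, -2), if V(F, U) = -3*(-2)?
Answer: 350700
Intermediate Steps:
V(F, U) = 6
((-174 + 524)*(899 - 732))*V(3, -2) = ((-174 + 524)*(899 - 732))*6 = (350*167)*6 = 58450*6 = 350700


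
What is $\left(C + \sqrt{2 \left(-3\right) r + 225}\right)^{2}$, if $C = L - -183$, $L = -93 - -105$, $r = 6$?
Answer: $38214 + 1170 \sqrt{21} \approx 43576.0$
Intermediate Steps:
$L = 12$ ($L = -93 + 105 = 12$)
$C = 195$ ($C = 12 - -183 = 12 + 183 = 195$)
$\left(C + \sqrt{2 \left(-3\right) r + 225}\right)^{2} = \left(195 + \sqrt{2 \left(-3\right) 6 + 225}\right)^{2} = \left(195 + \sqrt{\left(-6\right) 6 + 225}\right)^{2} = \left(195 + \sqrt{-36 + 225}\right)^{2} = \left(195 + \sqrt{189}\right)^{2} = \left(195 + 3 \sqrt{21}\right)^{2}$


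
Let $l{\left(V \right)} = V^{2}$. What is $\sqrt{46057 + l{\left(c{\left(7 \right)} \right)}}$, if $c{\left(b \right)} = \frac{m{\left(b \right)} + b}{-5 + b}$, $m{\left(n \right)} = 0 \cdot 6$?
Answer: $\frac{\sqrt{184277}}{2} \approx 214.64$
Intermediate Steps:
$m{\left(n \right)} = 0$
$c{\left(b \right)} = \frac{b}{-5 + b}$ ($c{\left(b \right)} = \frac{0 + b}{-5 + b} = \frac{b}{-5 + b}$)
$\sqrt{46057 + l{\left(c{\left(7 \right)} \right)}} = \sqrt{46057 + \left(\frac{7}{-5 + 7}\right)^{2}} = \sqrt{46057 + \left(\frac{7}{2}\right)^{2}} = \sqrt{46057 + \frac{49}{4}} = \sqrt{\frac{184277}{4}} = \frac{\sqrt{184277}}{2}$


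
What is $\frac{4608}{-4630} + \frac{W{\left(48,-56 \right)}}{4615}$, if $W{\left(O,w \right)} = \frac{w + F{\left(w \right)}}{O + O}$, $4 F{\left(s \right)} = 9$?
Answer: $- \frac{816710873}{820510080} \approx -0.99537$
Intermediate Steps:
$F{\left(s \right)} = \frac{9}{4}$ ($F{\left(s \right)} = \frac{1}{4} \cdot 9 = \frac{9}{4}$)
$W{\left(O,w \right)} = \frac{\frac{9}{4} + w}{2 O}$ ($W{\left(O,w \right)} = \frac{w + \frac{9}{4}}{O + O} = \frac{\frac{9}{4} + w}{2 O}$)
$\frac{4608}{-4630} + \frac{W{\left(48,-56 \right)}}{4615} = \frac{4608}{-4630} + \frac{\frac{1}{8} \cdot \frac{1}{48} \left(9 + 4 \left(-56\right)\right)}{4615} = 4608 \left(- \frac{1}{4630}\right) + \frac{1}{8} \cdot \frac{1}{48} \left(9 - 224\right) \frac{1}{4615} = - \frac{2304}{2315} + \frac{1}{8} \cdot \frac{1}{48} \left(-215\right) \frac{1}{4615} = - \frac{2304}{2315} - \frac{43}{354432} = - \frac{816710873}{820510080}$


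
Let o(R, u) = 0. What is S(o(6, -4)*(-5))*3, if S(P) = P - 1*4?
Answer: -12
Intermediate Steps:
S(P) = -4 + P (S(P) = P - 4 = -4 + P)
S(o(6, -4)*(-5))*3 = (-4 + 0*(-5))*3 = (-4 + 0)*3 = -4*3 = -12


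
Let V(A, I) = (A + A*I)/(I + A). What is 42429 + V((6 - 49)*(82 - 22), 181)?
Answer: 102256731/2399 ≈ 42625.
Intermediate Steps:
V(A, I) = (A + A*I)/(A + I)
42429 + V((6 - 49)*(82 - 22), 181) = 42429 + ((6 - 49)*(82 - 22))*(1 + 181)/((6 - 49)*(82 - 22) + 181) = 42429 - 43*60*182/(-43*60 + 181) = 42429 - 2580*182/(-2580 + 181) = 42429 - 2580*182/(-2399) = 42429 - 2580*(-1/2399)*182 = 42429 + 469560/2399 = 102256731/2399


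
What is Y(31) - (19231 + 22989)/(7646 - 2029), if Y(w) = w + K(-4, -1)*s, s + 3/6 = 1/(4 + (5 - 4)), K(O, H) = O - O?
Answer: 131907/5617 ≈ 23.484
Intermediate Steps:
K(O, H) = 0
s = -3/10 (s = -½ + 1/(4 + (5 - 4)) = -½ + 1/(4 + 1) = -½ + 1/5 = -½ + ⅕ = -3/10 ≈ -0.30000)
Y(w) = w (Y(w) = w + 0*(-3/10) = w + 0 = w)
Y(31) - (19231 + 22989)/(7646 - 2029) = 31 - (19231 + 22989)/(7646 - 2029) = 31 - 42220/5617 = 131907/5617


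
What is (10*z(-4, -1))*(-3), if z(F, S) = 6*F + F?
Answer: 840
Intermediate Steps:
z(F, S) = 7*F
(10*z(-4, -1))*(-3) = (10*(7*(-4)))*(-3) = (10*(-28))*(-3) = -280*(-3) = 840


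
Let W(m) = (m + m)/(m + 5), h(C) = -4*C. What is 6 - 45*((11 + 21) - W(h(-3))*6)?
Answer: -17898/17 ≈ -1052.8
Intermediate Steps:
W(m) = 2*m/(5 + m) (W(m) = (2*m)/(5 + m) = 2*m/(5 + m))
6 - 45*((11 + 21) - W(h(-3))*6) = 6 - 45*((11 + 21) - 2*(-4*(-3))/(5 - 4*(-3))*6) = 6 - 45*(32 - 2*12/(5 + 12)*6) = 6 - 45*(32 - 2*12/17*6) = 6 - 45*(32 - 1*24/17*6) = 6 - 45*(32 - 24/17*6) = 6 - 45*(32 - 144/17) = 6 - 45*400/17 = 6 - 18000/17 = -17898/17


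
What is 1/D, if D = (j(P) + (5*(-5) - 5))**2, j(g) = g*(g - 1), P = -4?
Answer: 1/100 ≈ 0.010000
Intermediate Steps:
j(g) = g*(-1 + g)
D = 100 (D = (-4*(-1 - 4) + (5*(-5) - 5))**2 = (-4*(-5) + (-25 - 5))**2 = (20 - 30)**2 = (-10)**2 = 100)
1/D = 1/100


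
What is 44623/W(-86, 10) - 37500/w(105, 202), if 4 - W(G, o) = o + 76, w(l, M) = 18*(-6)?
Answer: -145357/738 ≈ -196.96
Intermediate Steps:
w(l, M) = -108
W(G, o) = -72 - o (W(G, o) = 4 - (o + 76) = 4 - (76 + o) = 4 + (-76 - o) = -72 - o)
44623/W(-86, 10) - 37500/w(105, 202) = 44623/(-72 - 1*10) - 37500/(-108) = 44623/(-72 - 10) - 37500*(-1/108) = 44623/(-82) + 3125/9 = 44623*(-1/82) + 3125/9 = -44623/82 + 3125/9 = -145357/738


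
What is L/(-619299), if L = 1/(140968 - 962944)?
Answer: 1/509048914824 ≈ 1.9644e-12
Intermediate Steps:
L = -1/821976 (L = 1/(-821976) = -1/821976 ≈ -1.2166e-6)
L/(-619299) = -1/821976/(-619299) = -1/821976*(-1/619299) = 1/509048914824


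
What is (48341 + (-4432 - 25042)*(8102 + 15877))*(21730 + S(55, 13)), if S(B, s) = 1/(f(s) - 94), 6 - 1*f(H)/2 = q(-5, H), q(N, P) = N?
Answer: -1105687464786095/72 ≈ -1.5357e+13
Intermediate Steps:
f(H) = 22 (f(H) = 12 - 2*(-5) = 12 + 10 = 22)
S(B, s) = -1/72 (S(B, s) = 1/(22 - 94) = 1/(-72) = -1/72)
(48341 + (-4432 - 25042)*(8102 + 15877))*(21730 + S(55, 13)) = (48341 + (-4432 - 25042)*(8102 + 15877))*(21730 - 1/72) = (48341 - 29474*23979)*(1564559/72) = (48341 - 706757046)*(1564559/72) = -706708705*1564559/72 = -1105687464786095/72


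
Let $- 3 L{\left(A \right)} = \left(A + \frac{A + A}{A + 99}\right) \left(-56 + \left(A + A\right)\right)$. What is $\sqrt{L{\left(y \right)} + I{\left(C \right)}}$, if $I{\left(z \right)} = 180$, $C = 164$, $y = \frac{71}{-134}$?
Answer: $\frac{\sqrt{4775268461715570}}{5304390} \approx 13.028$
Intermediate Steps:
$y = - \frac{71}{134}$ ($y = 71 \left(- \frac{1}{134}\right) = - \frac{71}{134} \approx -0.52985$)
$L{\left(A \right)} = - \frac{\left(-56 + 2 A\right) \left(A + \frac{2 A}{99 + A}\right)}{3}$ ($L{\left(A \right)} = - \frac{\left(A + \frac{A + A}{A + 99}\right) \left(-56 + \left(A + A\right)\right)}{3} = - \frac{\left(A + \frac{2 A}{99 + A}\right) \left(-56 + 2 A\right)}{3} = - \frac{\left(-56 + 2 A\right) \left(A + \frac{2 A}{99 + A}\right)}{3}$)
$\sqrt{L{\left(y \right)} + I{\left(C \right)}} = \sqrt{\frac{2}{3} \left(- \frac{71}{134}\right) \frac{1}{99 - \frac{71}{134}} \left(2828 - \left(- \frac{71}{134}\right)^{2} - - \frac{5183}{134}\right) + 180} = \sqrt{\frac{2}{3} \left(- \frac{71}{134}\right) \frac{1}{\frac{13195}{134}} \left(2828 - \frac{5041}{17956} + \frac{5183}{134}\right) + 180} = \sqrt{\frac{2}{3} \left(- \frac{71}{134}\right) \frac{134}{13195} \left(2828 - \frac{5041}{17956} + \frac{5183}{134}\right) + 180} = \sqrt{\frac{2}{3} \left(- \frac{71}{134}\right) \frac{134}{13195} \cdot \frac{51469049}{17956} + 180} = \sqrt{- \frac{3654302479}{355394130} + 180} = \sqrt{\frac{60316640921}{355394130}} = \frac{\sqrt{4775268461715570}}{5304390}$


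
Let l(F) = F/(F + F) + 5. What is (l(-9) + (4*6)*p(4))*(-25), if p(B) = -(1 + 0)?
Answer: 925/2 ≈ 462.50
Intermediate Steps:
p(B) = -1 (p(B) = -1*1 = -1)
l(F) = 11/2 (l(F) = F/((2*F)) + 5 = (1/(2*F))*F + 5 = ½ + 5 = 11/2)
(l(-9) + (4*6)*p(4))*(-25) = (11/2 + (4*6)*(-1))*(-25) = (11/2 + 24*(-1))*(-25) = (11/2 - 24)*(-25) = -37/2*(-25) = 925/2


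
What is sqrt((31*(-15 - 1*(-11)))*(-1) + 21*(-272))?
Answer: 2*I*sqrt(1397) ≈ 74.753*I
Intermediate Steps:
sqrt((31*(-15 - 1*(-11)))*(-1) + 21*(-272)) = sqrt((31*(-15 + 11))*(-1) - 5712) = sqrt((31*(-4))*(-1) - 5712) = sqrt(-124*(-1) - 5712) = sqrt(124 - 5712) = sqrt(-5588) = 2*I*sqrt(1397)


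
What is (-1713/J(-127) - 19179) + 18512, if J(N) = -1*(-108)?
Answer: -24583/36 ≈ -682.86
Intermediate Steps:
J(N) = 108
(-1713/J(-127) - 19179) + 18512 = (-1713/108 - 19179) + 18512 = (-1713*1/108 - 19179) + 18512 = (-571/36 - 19179) + 18512 = -691015/36 + 18512 = -24583/36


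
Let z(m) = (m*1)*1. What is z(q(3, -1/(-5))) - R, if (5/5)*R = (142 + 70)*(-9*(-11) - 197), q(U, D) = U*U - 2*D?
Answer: 103923/5 ≈ 20785.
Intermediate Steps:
q(U, D) = U² - 2*D
z(m) = m (z(m) = m*1 = m)
R = -20776 (R = (142 + 70)*(-9*(-11) - 197) = 212*(99 - 197) = 212*(-98) = -20776)
z(q(3, -1/(-5))) - R = (3² - (-2)/(-5)) - 1*(-20776) = (9 - (-2)*(-1)/5) + 20776 = (9 - 2*⅕) + 20776 = (9 - ⅖) + 20776 = 43/5 + 20776 = 103923/5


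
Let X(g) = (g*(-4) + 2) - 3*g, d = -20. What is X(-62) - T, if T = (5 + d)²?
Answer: 211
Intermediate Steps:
X(g) = 2 - 7*g (X(g) = (-4*g + 2) - 3*g = (2 - 4*g) - 3*g = 2 - 7*g)
T = 225 (T = (5 - 20)² = (-15)² = 225)
X(-62) - T = (2 - 7*(-62)) - 1*225 = (2 + 434) - 225 = 436 - 225 = 211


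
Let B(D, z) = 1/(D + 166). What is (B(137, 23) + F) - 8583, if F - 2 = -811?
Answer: -2845775/303 ≈ -9392.0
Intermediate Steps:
B(D, z) = 1/(166 + D)
F = -809 (F = 2 - 811 = -809)
(B(137, 23) + F) - 8583 = (1/(166 + 137) - 809) - 8583 = (1/303 - 809) - 8583 = -245126/303 - 8583 = -2845775/303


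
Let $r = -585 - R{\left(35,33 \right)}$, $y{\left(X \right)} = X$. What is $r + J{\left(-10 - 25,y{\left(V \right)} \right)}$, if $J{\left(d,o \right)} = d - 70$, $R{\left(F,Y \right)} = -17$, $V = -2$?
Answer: $-673$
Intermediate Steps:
$J{\left(d,o \right)} = -70 + d$
$r = -568$ ($r = -585 - -17 = -585 + 17 = -568$)
$r + J{\left(-10 - 25,y{\left(V \right)} \right)} = -568 - 105 = -673$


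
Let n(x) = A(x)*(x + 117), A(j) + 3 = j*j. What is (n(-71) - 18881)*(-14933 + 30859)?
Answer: 3390119842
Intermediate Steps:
A(j) = -3 + j² (A(j) = -3 + j*j = -3 + j²)
n(x) = (-3 + x²)*(117 + x) (n(x) = (-3 + x²)*(x + 117) = (-3 + x²)*(117 + x))
(n(-71) - 18881)*(-14933 + 30859) = ((-3 + (-71)²)*(117 - 71) - 18881)*(-14933 + 30859) = ((-3 + 5041)*46 - 18881)*15926 = (5038*46 - 18881)*15926 = (231748 - 18881)*15926 = 212867*15926 = 3390119842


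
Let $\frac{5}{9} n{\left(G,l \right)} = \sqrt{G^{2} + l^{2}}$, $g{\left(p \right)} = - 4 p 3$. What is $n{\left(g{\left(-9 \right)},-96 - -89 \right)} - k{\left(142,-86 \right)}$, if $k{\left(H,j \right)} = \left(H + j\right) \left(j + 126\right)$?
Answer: $-2240 + \frac{9 \sqrt{11713}}{5} \approx -2045.2$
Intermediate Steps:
$g{\left(p \right)} = - 12 p$
$k{\left(H,j \right)} = \left(126 + j\right) \left(H + j\right)$ ($k{\left(H,j \right)} = \left(H + j\right) \left(126 + j\right) = \left(126 + j\right) \left(H + j\right)$)
$n{\left(G,l \right)} = \frac{9 \sqrt{G^{2} + l^{2}}}{5}$
$n{\left(g{\left(-9 \right)},-96 - -89 \right)} - k{\left(142,-86 \right)} = \frac{9 \sqrt{\left(\left(-12\right) \left(-9\right)\right)^{2} + \left(-96 - -89\right)^{2}}}{5} - \left(\left(-86\right)^{2} + 126 \cdot 142 + 126 \left(-86\right) + 142 \left(-86\right)\right) = \frac{9 \sqrt{108^{2} + \left(-96 + 89\right)^{2}}}{5} - \left(7396 + 17892 - 10836 - 12212\right) = \frac{9 \sqrt{11664 + \left(-7\right)^{2}}}{5} - 2240 = \frac{9 \sqrt{11664 + 49}}{5} - 2240 = \frac{9 \sqrt{11713}}{5} - 2240 = -2240 + \frac{9 \sqrt{11713}}{5}$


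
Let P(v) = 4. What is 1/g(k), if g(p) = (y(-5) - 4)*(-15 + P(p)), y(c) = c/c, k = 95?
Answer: 1/33 ≈ 0.030303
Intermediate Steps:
y(c) = 1
g(p) = 33 (g(p) = (1 - 4)*(-15 + 4) = -3*(-11) = 33)
1/g(k) = 1/33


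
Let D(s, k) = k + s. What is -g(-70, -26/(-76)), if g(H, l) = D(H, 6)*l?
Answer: 416/19 ≈ 21.895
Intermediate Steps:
g(H, l) = l*(6 + H) (g(H, l) = (6 + H)*l = l*(6 + H))
-g(-70, -26/(-76)) = -(-26/(-76))*(6 - 70) = -(-26*(-1/76))*(-64) = -13*(-64)/38 = -1*(-416/19) = 416/19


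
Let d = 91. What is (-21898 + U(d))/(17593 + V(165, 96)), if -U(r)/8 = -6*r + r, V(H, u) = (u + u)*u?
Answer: -18258/36025 ≈ -0.50681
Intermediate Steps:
V(H, u) = 2*u**2 (V(H, u) = (2*u)*u = 2*u**2)
U(r) = 40*r (U(r) = -8*(-6*r + r) = -(-40)*r = 40*r)
(-21898 + U(d))/(17593 + V(165, 96)) = (-21898 + 40*91)/(17593 + 2*96**2) = (-21898 + 3640)/(17593 + 2*9216) = -18258/(17593 + 18432) = -18258/36025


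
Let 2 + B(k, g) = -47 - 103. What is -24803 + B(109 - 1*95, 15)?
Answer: -24955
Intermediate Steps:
B(k, g) = -152 (B(k, g) = -2 + (-47 - 103) = -2 - 150 = -152)
-24803 + B(109 - 1*95, 15) = -24803 - 152 = -24955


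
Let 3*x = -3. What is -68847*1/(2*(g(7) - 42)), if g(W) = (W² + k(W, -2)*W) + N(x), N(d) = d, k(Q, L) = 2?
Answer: -68847/40 ≈ -1721.2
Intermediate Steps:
x = -1 (x = (⅓)*(-3) = -1)
g(W) = -1 + W² + 2*W (g(W) = (W² + 2*W) - 1 = -1 + W² + 2*W)
-68847*1/(2*(g(7) - 42)) = -68847*1/(2*((-1 + 7² + 2*7) - 42)) = -68847*1/(2*((-1 + 49 + 14) - 42)) = -68847*1/(2*(62 - 42)) = -68847/(2*20) = -68847/40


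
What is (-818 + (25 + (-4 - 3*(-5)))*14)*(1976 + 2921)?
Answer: -1537658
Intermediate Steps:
(-818 + (25 + (-4 - 3*(-5)))*14)*(1976 + 2921) = (-818 + (25 + (-4 + 15))*14)*4897 = (-818 + (25 + 11)*14)*4897 = (-818 + 36*14)*4897 = (-818 + 504)*4897 = -314*4897 = -1537658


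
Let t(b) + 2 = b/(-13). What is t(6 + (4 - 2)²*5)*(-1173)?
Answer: 4692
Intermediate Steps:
t(b) = -2 - b/13 (t(b) = -2 + b/(-13) = -2 + b*(-1/13) = -2 - b/13)
t(6 + (4 - 2)²*5)*(-1173) = (-2 - (6 + (4 - 2)²*5)/13)*(-1173) = (-2 - (6 + 2²*5)/13)*(-1173) = (-2 - (6 + 4*5)/13)*(-1173) = (-2 - (6 + 20)/13)*(-1173) = (-2 - 1/13*26)*(-1173) = (-2 - 2)*(-1173) = -4*(-1173) = 4692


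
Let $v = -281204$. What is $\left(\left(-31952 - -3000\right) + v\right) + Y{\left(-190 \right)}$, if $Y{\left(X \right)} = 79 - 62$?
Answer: $-310139$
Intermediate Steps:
$Y{\left(X \right)} = 17$
$\left(\left(-31952 - -3000\right) + v\right) + Y{\left(-190 \right)} = \left(\left(-31952 - -3000\right) - 281204\right) + 17 = \left(\left(-31952 + 3000\right) - 281204\right) + 17 = \left(-28952 - 281204\right) + 17 = -310156 + 17 = -310139$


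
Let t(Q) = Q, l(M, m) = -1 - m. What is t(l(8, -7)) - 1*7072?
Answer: -7066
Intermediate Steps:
t(l(8, -7)) - 1*7072 = (-1 - 1*(-7)) - 1*7072 = (-1 + 7) - 7072 = 6 - 7072 = -7066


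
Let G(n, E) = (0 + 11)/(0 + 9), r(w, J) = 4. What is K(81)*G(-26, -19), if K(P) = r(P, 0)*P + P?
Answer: 495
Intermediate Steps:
K(P) = 5*P (K(P) = 4*P + P = 5*P)
G(n, E) = 11/9
K(81)*G(-26, -19) = (5*81)*(11/9) = 405*(11/9) = 495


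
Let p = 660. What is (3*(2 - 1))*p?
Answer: 1980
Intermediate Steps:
(3*(2 - 1))*p = (3*(2 - 1))*660 = (3*1)*660 = 3*660 = 1980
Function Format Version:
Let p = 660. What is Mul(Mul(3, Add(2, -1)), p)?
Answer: 1980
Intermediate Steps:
Mul(Mul(3, Add(2, -1)), p) = Mul(Mul(3, Add(2, -1)), 660) = Mul(Mul(3, 1), 660) = Mul(3, 660) = 1980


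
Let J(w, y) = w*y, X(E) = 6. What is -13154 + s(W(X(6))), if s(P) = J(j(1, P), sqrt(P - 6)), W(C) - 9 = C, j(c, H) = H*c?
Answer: -13109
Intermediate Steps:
W(C) = 9 + C
s(P) = P*sqrt(-6 + P) (s(P) = (P*1)*sqrt(P - 6) = P*sqrt(-6 + P))
-13154 + s(W(X(6))) = -13154 + (9 + 6)*sqrt(-6 + (9 + 6)) = -13154 + 15*sqrt(-6 + 15) = -13154 + 15*sqrt(9) = -13154 + 15*3 = -13154 + 45 = -13109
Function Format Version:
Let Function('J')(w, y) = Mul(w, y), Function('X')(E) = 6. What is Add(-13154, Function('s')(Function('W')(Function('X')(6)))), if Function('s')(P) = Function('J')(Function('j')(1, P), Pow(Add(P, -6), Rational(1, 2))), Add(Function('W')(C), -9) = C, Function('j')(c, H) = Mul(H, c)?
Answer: -13109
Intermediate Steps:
Function('W')(C) = Add(9, C)
Function('s')(P) = Mul(P, Pow(Add(-6, P), Rational(1, 2))) (Function('s')(P) = Mul(Mul(P, 1), Pow(Add(P, -6), Rational(1, 2))) = Mul(P, Pow(Add(-6, P), Rational(1, 2))))
Add(-13154, Function('s')(Function('W')(Function('X')(6)))) = Add(-13154, Mul(Add(9, 6), Pow(Add(-6, Add(9, 6)), Rational(1, 2)))) = Add(-13154, Mul(15, Pow(Add(-6, 15), Rational(1, 2)))) = Add(-13154, Mul(15, Pow(9, Rational(1, 2)))) = Add(-13154, Mul(15, 3)) = Add(-13154, 45) = -13109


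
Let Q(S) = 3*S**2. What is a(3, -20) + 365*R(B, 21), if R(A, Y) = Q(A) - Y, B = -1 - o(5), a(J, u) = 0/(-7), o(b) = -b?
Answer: 9855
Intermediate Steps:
a(J, u) = 0 (a(J, u) = 0*(-1/7) = 0)
B = 4 (B = -1 - (-1)*5 = -1 - 1*(-5) = -1 + 5 = 4)
R(A, Y) = -Y + 3*A**2 (R(A, Y) = 3*A**2 - Y = -Y + 3*A**2)
a(3, -20) + 365*R(B, 21) = 0 + 365*(-1*21 + 3*4**2) = 0 + 365*(-21 + 3*16) = 0 + 365*(-21 + 48) = 0 + 365*27 = 0 + 9855 = 9855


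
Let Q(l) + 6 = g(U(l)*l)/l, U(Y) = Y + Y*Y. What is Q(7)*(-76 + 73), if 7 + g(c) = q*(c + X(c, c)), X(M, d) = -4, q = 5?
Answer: -5673/7 ≈ -810.43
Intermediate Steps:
U(Y) = Y + Y²
g(c) = -27 + 5*c (g(c) = -7 + 5*(c - 4) = -7 + 5*(-4 + c) = -7 + (-20 + 5*c) = -27 + 5*c)
Q(l) = -6 + (-27 + 5*l²*(1 + l))/l (Q(l) = -6 + (-27 + 5*((l*(1 + l))*l))/l = -6 + (-27 + 5*(l²*(1 + l)))/l = -6 + (-27 + 5*l²*(1 + l))/l)
Q(7)*(-76 + 73) = (-6 - 27/7 + 5*7 + 5*7²)*(-76 + 73) = (-6 - 27*⅐ + 35 + 5*49)*(-3) = (-6 - 27/7 + 35 + 245)*(-3) = (1891/7)*(-3) = -5673/7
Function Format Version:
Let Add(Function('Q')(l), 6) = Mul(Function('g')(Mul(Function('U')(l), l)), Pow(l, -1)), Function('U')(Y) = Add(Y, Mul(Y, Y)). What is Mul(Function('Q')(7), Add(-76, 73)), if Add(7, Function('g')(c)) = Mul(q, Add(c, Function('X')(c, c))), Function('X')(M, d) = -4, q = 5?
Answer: Rational(-5673, 7) ≈ -810.43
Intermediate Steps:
Function('U')(Y) = Add(Y, Pow(Y, 2))
Function('g')(c) = Add(-27, Mul(5, c)) (Function('g')(c) = Add(-7, Mul(5, Add(c, -4))) = Add(-7, Mul(5, Add(-4, c))) = Add(-7, Add(-20, Mul(5, c))) = Add(-27, Mul(5, c)))
Function('Q')(l) = Add(-6, Mul(Pow(l, -1), Add(-27, Mul(5, Pow(l, 2), Add(1, l))))) (Function('Q')(l) = Add(-6, Mul(Add(-27, Mul(5, Mul(Mul(l, Add(1, l)), l))), Pow(l, -1))) = Add(-6, Mul(Add(-27, Mul(5, Mul(Pow(l, 2), Add(1, l)))), Pow(l, -1))) = Add(-6, Mul(Add(-27, Mul(5, Pow(l, 2), Add(1, l))), Pow(l, -1))) = Add(-6, Mul(Pow(l, -1), Add(-27, Mul(5, Pow(l, 2), Add(1, l))))))
Mul(Function('Q')(7), Add(-76, 73)) = Mul(Add(-6, Mul(-27, Pow(7, -1)), Mul(5, 7), Mul(5, Pow(7, 2))), Add(-76, 73)) = Mul(Add(-6, Mul(-27, Rational(1, 7)), 35, Mul(5, 49)), -3) = Mul(Add(-6, Rational(-27, 7), 35, 245), -3) = Mul(Rational(1891, 7), -3) = Rational(-5673, 7)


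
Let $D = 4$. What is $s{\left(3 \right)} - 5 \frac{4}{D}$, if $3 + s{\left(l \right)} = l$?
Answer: $-5$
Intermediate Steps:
$s{\left(l \right)} = -3 + l$
$s{\left(3 \right)} - 5 \frac{4}{D} = \left(-3 + 3\right) - 5 \cdot \frac{4}{4} = 0 - 5 \cdot 4 \cdot \frac{1}{4} = 0 - 5 = -5$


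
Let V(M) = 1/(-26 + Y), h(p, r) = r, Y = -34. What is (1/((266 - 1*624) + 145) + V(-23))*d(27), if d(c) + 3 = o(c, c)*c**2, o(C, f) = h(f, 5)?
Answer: -55237/710 ≈ -77.799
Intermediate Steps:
o(C, f) = 5
V(M) = -1/60 (V(M) = 1/(-26 - 34) = 1/(-60) = -1/60)
d(c) = -3 + 5*c**2
(1/((266 - 1*624) + 145) + V(-23))*d(27) = (1/((266 - 1*624) + 145) - 1/60)*(-3 + 5*27**2) = (1/((266 - 624) + 145) - 1/60)*(-3 + 5*729) = (1/(-358 + 145) - 1/60)*(-3 + 3645) = (1/(-213) - 1/60)*3642 = (-1/213 - 1/60)*3642 = -91/4260*3642 = -55237/710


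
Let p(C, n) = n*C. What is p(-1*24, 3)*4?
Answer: -288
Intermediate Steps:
p(C, n) = C*n
p(-1*24, 3)*4 = (-1*24*3)*4 = -24*3*4 = -72*4 = -288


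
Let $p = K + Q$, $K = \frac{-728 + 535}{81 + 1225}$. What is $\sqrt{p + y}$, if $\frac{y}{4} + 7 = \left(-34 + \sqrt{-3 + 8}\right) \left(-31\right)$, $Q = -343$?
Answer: $\frac{\sqrt{6557918362 - 211498864 \sqrt{5}}}{1306} \approx 59.729$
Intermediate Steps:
$K = - \frac{193}{1306} \approx -0.14778$
$p = - \frac{448151}{1306}$ ($p = - \frac{193}{1306} - 343 = - \frac{448151}{1306} \approx -343.15$)
$y = 4188 - 124 \sqrt{5}$ ($y = -28 + 4 \left(-34 + \sqrt{-3 + 8}\right) \left(-31\right) = -28 + 4 \left(-34 + \sqrt{5}\right) \left(-31\right) = -28 + 4 \left(1054 - 31 \sqrt{5}\right) = -28 + \left(4216 - 124 \sqrt{5}\right) = 4188 - 124 \sqrt{5} \approx 3910.7$)
$\sqrt{p + y} = \sqrt{- \frac{448151}{1306} + \left(4188 - 124 \sqrt{5}\right)} = \sqrt{\frac{5021377}{1306} - 124 \sqrt{5}}$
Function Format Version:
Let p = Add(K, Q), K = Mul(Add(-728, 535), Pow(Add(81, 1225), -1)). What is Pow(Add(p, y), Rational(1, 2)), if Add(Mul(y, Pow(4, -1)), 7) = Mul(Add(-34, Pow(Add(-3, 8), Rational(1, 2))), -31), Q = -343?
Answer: Mul(Rational(1, 1306), Pow(Add(6557918362, Mul(-211498864, Pow(5, Rational(1, 2)))), Rational(1, 2))) ≈ 59.729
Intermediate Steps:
K = Rational(-193, 1306) (K = Mul(-193, Pow(1306, -1)) = Mul(-193, Rational(1, 1306)) = Rational(-193, 1306) ≈ -0.14778)
p = Rational(-448151, 1306) (p = Add(Rational(-193, 1306), -343) = Rational(-448151, 1306) ≈ -343.15)
y = Add(4188, Mul(-124, Pow(5, Rational(1, 2)))) (y = Add(-28, Mul(4, Mul(Add(-34, Pow(Add(-3, 8), Rational(1, 2))), -31))) = Add(-28, Mul(4, Mul(Add(-34, Pow(5, Rational(1, 2))), -31))) = Add(-28, Mul(4, Add(1054, Mul(-31, Pow(5, Rational(1, 2)))))) = Add(-28, Add(4216, Mul(-124, Pow(5, Rational(1, 2))))) = Add(4188, Mul(-124, Pow(5, Rational(1, 2)))) ≈ 3910.7)
Pow(Add(p, y), Rational(1, 2)) = Pow(Add(Rational(-448151, 1306), Add(4188, Mul(-124, Pow(5, Rational(1, 2))))), Rational(1, 2)) = Pow(Add(Rational(5021377, 1306), Mul(-124, Pow(5, Rational(1, 2)))), Rational(1, 2))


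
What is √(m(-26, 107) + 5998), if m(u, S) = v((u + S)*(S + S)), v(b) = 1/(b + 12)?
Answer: √36830623386/2478 ≈ 77.447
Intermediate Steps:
v(b) = 1/(12 + b)
m(u, S) = 1/(12 + 2*S*(S + u)) (m(u, S) = 1/(12 + (u + S)*(S + S)) = 1/(12 + (S + u)*(2*S)) = 1/(12 + 2*S*(S + u)))
√(m(-26, 107) + 5998) = √(1/(2*(6 + 107*(107 - 26))) + 5998) = √(1/(2*(6 + 107*81)) + 5998) = √(1/(2*(6 + 8667)) + 5998) = √((½)/8673 + 5998) = √((½)*(1/8673) + 5998) = √(1/17346 + 5998) = √(104041309/17346) = √36830623386/2478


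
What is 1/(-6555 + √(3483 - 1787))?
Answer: -6555/42966329 - 4*√106/42966329 ≈ -0.00015352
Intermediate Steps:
1/(-6555 + √(3483 - 1787)) = 1/(-6555 + √1696) = 1/(-6555 + 4*√106)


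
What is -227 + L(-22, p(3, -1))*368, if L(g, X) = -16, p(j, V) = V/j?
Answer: -6115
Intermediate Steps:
-227 + L(-22, p(3, -1))*368 = -227 - 16*368 = -227 - 5888 = -6115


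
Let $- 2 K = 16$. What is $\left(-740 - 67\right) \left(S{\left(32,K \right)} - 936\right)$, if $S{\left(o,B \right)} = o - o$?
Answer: $755352$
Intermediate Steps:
$K = -8$ ($K = \left(- \frac{1}{2}\right) 16 = -8$)
$S{\left(o,B \right)} = 0$
$\left(-740 - 67\right) \left(S{\left(32,K \right)} - 936\right) = \left(-740 - 67\right) \left(0 - 936\right) = \left(-807\right) \left(-936\right) = 755352$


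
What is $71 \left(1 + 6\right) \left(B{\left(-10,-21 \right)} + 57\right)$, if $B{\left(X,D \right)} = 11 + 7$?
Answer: $37275$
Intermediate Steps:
$B{\left(X,D \right)} = 18$
$71 \left(1 + 6\right) \left(B{\left(-10,-21 \right)} + 57\right) = 71 \left(1 + 6\right) \left(18 + 57\right) = 71 \cdot 7 \cdot 75 = 497 \cdot 75 = 37275$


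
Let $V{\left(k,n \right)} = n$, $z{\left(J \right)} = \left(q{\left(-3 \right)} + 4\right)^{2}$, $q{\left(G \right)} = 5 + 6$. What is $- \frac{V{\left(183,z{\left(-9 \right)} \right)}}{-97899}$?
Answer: $\frac{75}{32633} \approx 0.0022983$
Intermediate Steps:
$q{\left(G \right)} = 11$
$z{\left(J \right)} = 225$ ($z{\left(J \right)} = \left(11 + 4\right)^{2} = 15^{2} = 225$)
$- \frac{V{\left(183,z{\left(-9 \right)} \right)}}{-97899} = - \frac{225}{-97899} = - \frac{225 \left(-1\right)}{97899} = \left(-1\right) \left(- \frac{75}{32633}\right) = \frac{75}{32633}$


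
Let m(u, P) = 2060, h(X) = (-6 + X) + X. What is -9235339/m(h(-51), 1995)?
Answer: -9235339/2060 ≈ -4483.2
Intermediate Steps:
h(X) = -6 + 2*X
-9235339/m(h(-51), 1995) = -9235339/2060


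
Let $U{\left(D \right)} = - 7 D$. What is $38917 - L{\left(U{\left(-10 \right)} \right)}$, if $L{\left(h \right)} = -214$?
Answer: $39131$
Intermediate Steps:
$38917 - L{\left(U{\left(-10 \right)} \right)} = 38917 - -214 = 38917 + 214 = 39131$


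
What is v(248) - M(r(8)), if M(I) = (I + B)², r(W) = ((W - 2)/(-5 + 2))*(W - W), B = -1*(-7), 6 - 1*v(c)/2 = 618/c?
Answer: -2603/62 ≈ -41.984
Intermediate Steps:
v(c) = 12 - 1236/c
B = 7
r(W) = 0 (r(W) = ((-2 + W)/(-3))*0 = ((-2 + W)*(-⅓))*0 = (⅔ - W/3)*0 = 0)
M(I) = (7 + I)² (M(I) = (I + 7)² = (7 + I)²)
v(248) - M(r(8)) = (12 - 1236/248) - (7 + 0)² = (12 - 1236*1/248) - 1*7² = (12 - 309/62) - 1*49 = 435/62 - 49 = -2603/62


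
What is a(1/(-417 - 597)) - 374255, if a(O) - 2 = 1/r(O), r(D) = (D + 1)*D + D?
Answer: -759639027/2027 ≈ -3.7476e+5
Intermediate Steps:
r(D) = D + D*(1 + D) (r(D) = (1 + D)*D + D = D*(1 + D) + D = D + D*(1 + D))
a(O) = 2 + 1/(O*(2 + O))
a(1/(-417 - 597)) - 374255 = (2 + 1/((1/(-417 - 597))*(2 + 1/(-417 - 597)))) - 374255 = (2 + 1/((1/(-1014))*(2 + 1/(-1014)))) - 374255 = (2 + 1/((-1/1014)*(2 - 1/1014))) - 374255 = (2 - 1014/2027/1014) - 374255 = (2 - 1014*1014/2027) - 374255 = (2 - 1028196/2027) - 374255 = -1024142/2027 - 374255 = -759639027/2027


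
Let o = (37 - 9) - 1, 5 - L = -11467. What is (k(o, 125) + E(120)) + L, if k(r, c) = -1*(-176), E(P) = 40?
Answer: 11688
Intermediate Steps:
L = 11472 (L = 5 - 1*(-11467) = 5 + 11467 = 11472)
o = 27 (o = 28 - 1 = 27)
k(r, c) = 176
(k(o, 125) + E(120)) + L = (176 + 40) + 11472 = 216 + 11472 = 11688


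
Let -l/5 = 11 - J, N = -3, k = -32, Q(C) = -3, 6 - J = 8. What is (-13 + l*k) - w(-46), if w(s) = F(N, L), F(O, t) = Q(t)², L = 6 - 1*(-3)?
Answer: 2058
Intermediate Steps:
J = -2 (J = 6 - 1*8 = 6 - 8 = -2)
L = 9 (L = 6 + 3 = 9)
l = -65 (l = -5*(11 - 1*(-2)) = -5*(11 + 2) = -5*13 = -65)
F(O, t) = 9 (F(O, t) = (-3)² = 9)
w(s) = 9
(-13 + l*k) - w(-46) = (-13 - 65*(-32)) - 1*9 = (-13 + 2080) - 9 = 2067 - 9 = 2058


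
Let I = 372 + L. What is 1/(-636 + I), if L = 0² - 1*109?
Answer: -1/373 ≈ -0.0026810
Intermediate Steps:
L = -109 (L = 0 - 109 = -109)
I = 263 (I = 372 - 109 = 263)
1/(-636 + I) = 1/(-636 + 263) = 1/(-373) = -1/373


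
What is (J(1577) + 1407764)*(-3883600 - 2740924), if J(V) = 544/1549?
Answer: -14445615764057520/1549 ≈ -9.3258e+12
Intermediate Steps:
J(V) = 544/1549 (J(V) = 544*(1/1549) = 544/1549)
(J(1577) + 1407764)*(-3883600 - 2740924) = (544/1549 + 1407764)*(-3883600 - 2740924) = (2180626980/1549)*(-6624524) = -14445615764057520/1549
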